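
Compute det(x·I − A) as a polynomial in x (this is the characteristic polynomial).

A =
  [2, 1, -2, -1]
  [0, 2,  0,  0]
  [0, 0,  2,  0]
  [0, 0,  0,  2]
x^4 - 8*x^3 + 24*x^2 - 32*x + 16

Expanding det(x·I − A) (e.g. by cofactor expansion or by noting that A is similar to its Jordan form J, which has the same characteristic polynomial as A) gives
  χ_A(x) = x^4 - 8*x^3 + 24*x^2 - 32*x + 16
which factors as (x - 2)^4. The eigenvalues (with algebraic multiplicities) are λ = 2 with multiplicity 4.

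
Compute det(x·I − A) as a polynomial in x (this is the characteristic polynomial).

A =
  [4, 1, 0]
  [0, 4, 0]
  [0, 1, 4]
x^3 - 12*x^2 + 48*x - 64

Expanding det(x·I − A) (e.g. by cofactor expansion or by noting that A is similar to its Jordan form J, which has the same characteristic polynomial as A) gives
  χ_A(x) = x^3 - 12*x^2 + 48*x - 64
which factors as (x - 4)^3. The eigenvalues (with algebraic multiplicities) are λ = 4 with multiplicity 3.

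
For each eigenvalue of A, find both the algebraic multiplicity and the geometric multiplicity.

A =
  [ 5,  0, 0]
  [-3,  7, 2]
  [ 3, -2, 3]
λ = 5: alg = 3, geom = 2

Step 1 — factor the characteristic polynomial to read off the algebraic multiplicities:
  χ_A(x) = (x - 5)^3

Step 2 — compute geometric multiplicities via the rank-nullity identity g(λ) = n − rank(A − λI):
  rank(A − (5)·I) = 1, so dim ker(A − (5)·I) = n − 1 = 2

Summary:
  λ = 5: algebraic multiplicity = 3, geometric multiplicity = 2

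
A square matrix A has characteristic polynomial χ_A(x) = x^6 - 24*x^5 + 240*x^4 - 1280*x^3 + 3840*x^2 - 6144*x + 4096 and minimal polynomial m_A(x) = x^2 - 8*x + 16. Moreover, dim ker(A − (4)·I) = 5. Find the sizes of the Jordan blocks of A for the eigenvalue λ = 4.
Block sizes for λ = 4: [2, 1, 1, 1, 1]

Step 1 — from the characteristic polynomial, algebraic multiplicity of λ = 4 is 6. From dim ker(A − (4)·I) = 5, there are exactly 5 Jordan blocks for λ = 4.
Step 2 — from the minimal polynomial, the factor (x − 4)^2 tells us the largest block for λ = 4 has size 2.
Step 3 — with total size 6, 5 blocks, and largest block 2, the block sizes (in nonincreasing order) are [2, 1, 1, 1, 1].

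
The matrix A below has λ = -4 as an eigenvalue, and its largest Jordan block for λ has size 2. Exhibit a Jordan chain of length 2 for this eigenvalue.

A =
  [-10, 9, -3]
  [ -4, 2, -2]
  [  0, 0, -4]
A Jordan chain for λ = -4 of length 2:
v_1 = (-6, -4, 0)ᵀ
v_2 = (1, 0, 0)ᵀ

Let N = A − (-4)·I. We want v_2 with N^2 v_2 = 0 but N^1 v_2 ≠ 0; then v_{j-1} := N · v_j for j = 2, …, 2.

Pick v_2 = (1, 0, 0)ᵀ.
Then v_1 = N · v_2 = (-6, -4, 0)ᵀ.

Sanity check: (A − (-4)·I) v_1 = (0, 0, 0)ᵀ = 0. ✓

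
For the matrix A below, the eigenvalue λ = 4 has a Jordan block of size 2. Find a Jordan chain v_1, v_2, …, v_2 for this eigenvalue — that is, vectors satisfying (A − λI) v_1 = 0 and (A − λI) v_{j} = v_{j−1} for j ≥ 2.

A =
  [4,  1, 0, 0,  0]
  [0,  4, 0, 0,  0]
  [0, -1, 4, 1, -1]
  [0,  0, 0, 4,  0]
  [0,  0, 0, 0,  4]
A Jordan chain for λ = 4 of length 2:
v_1 = (1, 0, -1, 0, 0)ᵀ
v_2 = (0, 1, 0, 0, 0)ᵀ

Let N = A − (4)·I. We want v_2 with N^2 v_2 = 0 but N^1 v_2 ≠ 0; then v_{j-1} := N · v_j for j = 2, …, 2.

Pick v_2 = (0, 1, 0, 0, 0)ᵀ.
Then v_1 = N · v_2 = (1, 0, -1, 0, 0)ᵀ.

Sanity check: (A − (4)·I) v_1 = (0, 0, 0, 0, 0)ᵀ = 0. ✓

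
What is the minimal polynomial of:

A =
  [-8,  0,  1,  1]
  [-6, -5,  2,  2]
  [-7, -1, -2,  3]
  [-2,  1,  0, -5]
x^2 + 10*x + 25

The characteristic polynomial is χ_A(x) = (x + 5)^4, so the eigenvalues are known. The minimal polynomial is
  m_A(x) = Π_λ (x − λ)^{k_λ}
where k_λ is the size of the *largest* Jordan block for λ (equivalently, the smallest k with (A − λI)^k v = 0 for every generalised eigenvector v of λ).

  λ = -5: largest Jordan block has size 2, contributing (x + 5)^2

So m_A(x) = (x + 5)^2 = x^2 + 10*x + 25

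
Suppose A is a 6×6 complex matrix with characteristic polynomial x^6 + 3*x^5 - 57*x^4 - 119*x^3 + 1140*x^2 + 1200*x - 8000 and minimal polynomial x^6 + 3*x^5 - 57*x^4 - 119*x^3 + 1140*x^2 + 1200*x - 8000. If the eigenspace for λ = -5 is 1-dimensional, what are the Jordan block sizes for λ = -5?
Block sizes for λ = -5: [3]

Step 1 — from the characteristic polynomial, algebraic multiplicity of λ = -5 is 3. From dim ker(A − (-5)·I) = 1, there are exactly 1 Jordan blocks for λ = -5.
Step 2 — from the minimal polynomial, the factor (x + 5)^3 tells us the largest block for λ = -5 has size 3.
Step 3 — with total size 3, 1 blocks, and largest block 3, the block sizes (in nonincreasing order) are [3].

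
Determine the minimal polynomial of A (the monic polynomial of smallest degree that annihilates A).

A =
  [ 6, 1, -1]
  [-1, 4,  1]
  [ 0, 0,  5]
x^2 - 10*x + 25

The characteristic polynomial is χ_A(x) = (x - 5)^3, so the eigenvalues are known. The minimal polynomial is
  m_A(x) = Π_λ (x − λ)^{k_λ}
where k_λ is the size of the *largest* Jordan block for λ (equivalently, the smallest k with (A − λI)^k v = 0 for every generalised eigenvector v of λ).

  λ = 5: largest Jordan block has size 2, contributing (x − 5)^2

So m_A(x) = (x - 5)^2 = x^2 - 10*x + 25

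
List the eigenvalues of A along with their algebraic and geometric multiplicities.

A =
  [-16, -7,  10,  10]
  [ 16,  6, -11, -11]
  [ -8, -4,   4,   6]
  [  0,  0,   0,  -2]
λ = -2: alg = 4, geom = 2

Step 1 — factor the characteristic polynomial to read off the algebraic multiplicities:
  χ_A(x) = (x + 2)^4

Step 2 — compute geometric multiplicities via the rank-nullity identity g(λ) = n − rank(A − λI):
  rank(A − (-2)·I) = 2, so dim ker(A − (-2)·I) = n − 2 = 2

Summary:
  λ = -2: algebraic multiplicity = 4, geometric multiplicity = 2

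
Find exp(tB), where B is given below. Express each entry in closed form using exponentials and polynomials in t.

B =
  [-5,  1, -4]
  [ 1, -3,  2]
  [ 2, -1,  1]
e^{tB} =
  [-t*exp(-2*t) - exp(-2*t) + 2*exp(-3*t), t*exp(-2*t), -2*t*exp(-2*t) - 2*exp(-2*t) + 2*exp(-3*t)]
  [t*exp(-2*t), -t*exp(-2*t) + exp(-2*t), 2*t*exp(-2*t)]
  [t*exp(-2*t) + exp(-2*t) - exp(-3*t), -t*exp(-2*t), 2*t*exp(-2*t) + 2*exp(-2*t) - exp(-3*t)]

Strategy: write B = P · J · P⁻¹ where J is a Jordan canonical form, so e^{tB} = P · e^{tJ} · P⁻¹, and e^{tJ} can be computed block-by-block.

B has Jordan form
J =
  [-3,  0,  0]
  [ 0, -2,  1]
  [ 0,  0, -2]
(up to reordering of blocks).

Per-block formulas:
  For a 2×2 Jordan block J_2(-2): exp(t · J_2(-2)) = e^(-2t)·(I + t·N), where N is the 2×2 nilpotent shift.
  For a 1×1 block at λ = -3: exp(t · [-3]) = [e^(-3t)].

After assembling e^{tJ} and conjugating by P, we get:

e^{tB} =
  [-t*exp(-2*t) - exp(-2*t) + 2*exp(-3*t), t*exp(-2*t), -2*t*exp(-2*t) - 2*exp(-2*t) + 2*exp(-3*t)]
  [t*exp(-2*t), -t*exp(-2*t) + exp(-2*t), 2*t*exp(-2*t)]
  [t*exp(-2*t) + exp(-2*t) - exp(-3*t), -t*exp(-2*t), 2*t*exp(-2*t) + 2*exp(-2*t) - exp(-3*t)]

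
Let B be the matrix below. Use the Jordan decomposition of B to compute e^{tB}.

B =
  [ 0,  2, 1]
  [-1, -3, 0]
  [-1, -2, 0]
e^{tB} =
  [-t^2*exp(-t) + t*exp(-t) + exp(-t), -2*t^2*exp(-t) + 2*t*exp(-t), t^2*exp(-t) + t*exp(-t)]
  [t^2*exp(-t)/2 - t*exp(-t), t^2*exp(-t) - 2*t*exp(-t) + exp(-t), -t^2*exp(-t)/2]
  [-t*exp(-t), -2*t*exp(-t), t*exp(-t) + exp(-t)]

Strategy: write B = P · J · P⁻¹ where J is a Jordan canonical form, so e^{tB} = P · e^{tJ} · P⁻¹, and e^{tJ} can be computed block-by-block.

B has Jordan form
J =
  [-1,  1,  0]
  [ 0, -1,  1]
  [ 0,  0, -1]
(up to reordering of blocks).

Per-block formulas:
  For a 3×3 Jordan block J_3(-1): exp(t · J_3(-1)) = e^(-1t)·(I + t·N + (t^2/2)·N^2), where N is the 3×3 nilpotent shift.

After assembling e^{tJ} and conjugating by P, we get:

e^{tB} =
  [-t^2*exp(-t) + t*exp(-t) + exp(-t), -2*t^2*exp(-t) + 2*t*exp(-t), t^2*exp(-t) + t*exp(-t)]
  [t^2*exp(-t)/2 - t*exp(-t), t^2*exp(-t) - 2*t*exp(-t) + exp(-t), -t^2*exp(-t)/2]
  [-t*exp(-t), -2*t*exp(-t), t*exp(-t) + exp(-t)]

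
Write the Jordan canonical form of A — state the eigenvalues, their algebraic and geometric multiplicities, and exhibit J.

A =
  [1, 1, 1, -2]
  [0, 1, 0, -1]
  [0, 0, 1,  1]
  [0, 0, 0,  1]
J_2(1) ⊕ J_2(1)

The characteristic polynomial is
  det(x·I − A) = x^4 - 4*x^3 + 6*x^2 - 4*x + 1 = (x - 1)^4

Eigenvalues and multiplicities (the geometric multiplicity of λ is n − rank(A − λI), which equals the number of Jordan blocks for λ):
  λ = 1: algebraic multiplicity = 4, geometric multiplicity = 2

Determining the block sizes for each eigenvalue:
  λ = 1: with am = 4 and gm = 2, the partition is not yet determined (e.g. several partitions of 4 into 2 parts exist). Let N = A − (1)·I. Computing rank(N^1) = 2, rank(N^2) = 0; the number of blocks of size ≥ j is rank(N^{j−1}) − rank(N^j), giving [2, 2]. So we have 2 block(s) of size 2 → block sizes [2, 2]

Assembling the blocks gives a Jordan form
J =
  [1, 1, 0, 0]
  [0, 1, 0, 0]
  [0, 0, 1, 1]
  [0, 0, 0, 1]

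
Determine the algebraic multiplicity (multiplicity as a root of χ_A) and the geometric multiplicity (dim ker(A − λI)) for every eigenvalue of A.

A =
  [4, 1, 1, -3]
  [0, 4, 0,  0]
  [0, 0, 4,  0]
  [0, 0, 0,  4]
λ = 4: alg = 4, geom = 3

Step 1 — factor the characteristic polynomial to read off the algebraic multiplicities:
  χ_A(x) = (x - 4)^4

Step 2 — compute geometric multiplicities via the rank-nullity identity g(λ) = n − rank(A − λI):
  rank(A − (4)·I) = 1, so dim ker(A − (4)·I) = n − 1 = 3

Summary:
  λ = 4: algebraic multiplicity = 4, geometric multiplicity = 3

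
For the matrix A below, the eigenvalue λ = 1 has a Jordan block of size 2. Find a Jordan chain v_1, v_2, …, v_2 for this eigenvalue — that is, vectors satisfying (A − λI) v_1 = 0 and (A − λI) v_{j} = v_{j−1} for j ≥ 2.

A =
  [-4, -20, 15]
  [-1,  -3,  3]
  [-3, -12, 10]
A Jordan chain for λ = 1 of length 2:
v_1 = (-5, -1, -3)ᵀ
v_2 = (1, 0, 0)ᵀ

Let N = A − (1)·I. We want v_2 with N^2 v_2 = 0 but N^1 v_2 ≠ 0; then v_{j-1} := N · v_j for j = 2, …, 2.

Pick v_2 = (1, 0, 0)ᵀ.
Then v_1 = N · v_2 = (-5, -1, -3)ᵀ.

Sanity check: (A − (1)·I) v_1 = (0, 0, 0)ᵀ = 0. ✓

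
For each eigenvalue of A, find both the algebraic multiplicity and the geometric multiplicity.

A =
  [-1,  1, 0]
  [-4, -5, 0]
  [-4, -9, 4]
λ = -3: alg = 2, geom = 1; λ = 4: alg = 1, geom = 1

Step 1 — factor the characteristic polynomial to read off the algebraic multiplicities:
  χ_A(x) = (x - 4)*(x + 3)^2

Step 2 — compute geometric multiplicities via the rank-nullity identity g(λ) = n − rank(A − λI):
  rank(A − (-3)·I) = 2, so dim ker(A − (-3)·I) = n − 2 = 1
  rank(A − (4)·I) = 2, so dim ker(A − (4)·I) = n − 2 = 1

Summary:
  λ = -3: algebraic multiplicity = 2, geometric multiplicity = 1
  λ = 4: algebraic multiplicity = 1, geometric multiplicity = 1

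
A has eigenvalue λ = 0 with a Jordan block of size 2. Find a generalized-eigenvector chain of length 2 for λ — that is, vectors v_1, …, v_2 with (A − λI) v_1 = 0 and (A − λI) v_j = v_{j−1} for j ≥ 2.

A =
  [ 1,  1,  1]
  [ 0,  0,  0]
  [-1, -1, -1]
A Jordan chain for λ = 0 of length 2:
v_1 = (1, 0, -1)ᵀ
v_2 = (1, 0, 0)ᵀ

Let N = A − (0)·I. We want v_2 with N^2 v_2 = 0 but N^1 v_2 ≠ 0; then v_{j-1} := N · v_j for j = 2, …, 2.

Pick v_2 = (1, 0, 0)ᵀ.
Then v_1 = N · v_2 = (1, 0, -1)ᵀ.

Sanity check: (A − (0)·I) v_1 = (0, 0, 0)ᵀ = 0. ✓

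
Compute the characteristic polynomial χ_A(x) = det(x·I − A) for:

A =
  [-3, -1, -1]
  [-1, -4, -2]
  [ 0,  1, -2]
x^3 + 9*x^2 + 27*x + 27

Expanding det(x·I − A) (e.g. by cofactor expansion or by noting that A is similar to its Jordan form J, which has the same characteristic polynomial as A) gives
  χ_A(x) = x^3 + 9*x^2 + 27*x + 27
which factors as (x + 3)^3. The eigenvalues (with algebraic multiplicities) are λ = -3 with multiplicity 3.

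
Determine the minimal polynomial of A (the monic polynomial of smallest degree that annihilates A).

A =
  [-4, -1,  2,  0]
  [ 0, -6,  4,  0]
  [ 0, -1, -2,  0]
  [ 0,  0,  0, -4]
x^2 + 8*x + 16

The characteristic polynomial is χ_A(x) = (x + 4)^4, so the eigenvalues are known. The minimal polynomial is
  m_A(x) = Π_λ (x − λ)^{k_λ}
where k_λ is the size of the *largest* Jordan block for λ (equivalently, the smallest k with (A − λI)^k v = 0 for every generalised eigenvector v of λ).

  λ = -4: largest Jordan block has size 2, contributing (x + 4)^2

So m_A(x) = (x + 4)^2 = x^2 + 8*x + 16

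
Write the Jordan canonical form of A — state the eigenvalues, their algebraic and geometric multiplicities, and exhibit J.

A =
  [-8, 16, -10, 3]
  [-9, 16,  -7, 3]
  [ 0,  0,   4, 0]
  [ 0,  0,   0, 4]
J_3(4) ⊕ J_1(4)

The characteristic polynomial is
  det(x·I − A) = x^4 - 16*x^3 + 96*x^2 - 256*x + 256 = (x - 4)^4

Eigenvalues and multiplicities (the geometric multiplicity of λ is n − rank(A − λI), which equals the number of Jordan blocks for λ):
  λ = 4: algebraic multiplicity = 4, geometric multiplicity = 2

Determining the block sizes for each eigenvalue:
  λ = 4: with am = 4 and gm = 2, the partition is not yet determined (e.g. several partitions of 4 into 2 parts exist). Let N = A − (4)·I. Computing rank(N^1) = 2, rank(N^2) = 1, rank(N^3) = 0; the number of blocks of size ≥ j is rank(N^{j−1}) − rank(N^j), giving [2, 1, 1]. So we have 1 block(s) of size 3, 1 block(s) of size 1 → block sizes [3, 1]

Assembling the blocks gives a Jordan form
J =
  [4, 1, 0, 0]
  [0, 4, 1, 0]
  [0, 0, 4, 0]
  [0, 0, 0, 4]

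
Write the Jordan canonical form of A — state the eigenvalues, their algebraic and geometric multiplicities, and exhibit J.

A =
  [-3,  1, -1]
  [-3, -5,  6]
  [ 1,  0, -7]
J_3(-5)

The characteristic polynomial is
  det(x·I − A) = x^3 + 15*x^2 + 75*x + 125 = (x + 5)^3

Eigenvalues and multiplicities (the geometric multiplicity of λ is n − rank(A − λI), which equals the number of Jordan blocks for λ):
  λ = -5: algebraic multiplicity = 3, geometric multiplicity = 1

Determining the block sizes for each eigenvalue:
  λ = -5: one block (gm = 1), so the single block has size am = 3 → block sizes [3]

Assembling the blocks gives a Jordan form
J =
  [-5,  1,  0]
  [ 0, -5,  1]
  [ 0,  0, -5]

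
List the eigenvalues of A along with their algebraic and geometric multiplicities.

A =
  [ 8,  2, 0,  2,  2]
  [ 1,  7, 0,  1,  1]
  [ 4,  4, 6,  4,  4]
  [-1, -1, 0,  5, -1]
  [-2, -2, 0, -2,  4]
λ = 6: alg = 5, geom = 4

Step 1 — factor the characteristic polynomial to read off the algebraic multiplicities:
  χ_A(x) = (x - 6)^5

Step 2 — compute geometric multiplicities via the rank-nullity identity g(λ) = n − rank(A − λI):
  rank(A − (6)·I) = 1, so dim ker(A − (6)·I) = n − 1 = 4

Summary:
  λ = 6: algebraic multiplicity = 5, geometric multiplicity = 4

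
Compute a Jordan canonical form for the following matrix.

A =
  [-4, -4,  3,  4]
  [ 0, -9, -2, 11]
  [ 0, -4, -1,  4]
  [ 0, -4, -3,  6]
J_1(-4) ⊕ J_2(-3) ⊕ J_1(2)

The characteristic polynomial is
  det(x·I − A) = x^4 + 8*x^3 + 13*x^2 - 30*x - 72 = (x - 2)*(x + 3)^2*(x + 4)

Eigenvalues and multiplicities (the geometric multiplicity of λ is n − rank(A − λI), which equals the number of Jordan blocks for λ):
  λ = -4: algebraic multiplicity = 1, geometric multiplicity = 1
  λ = -3: algebraic multiplicity = 2, geometric multiplicity = 1
  λ = 2: algebraic multiplicity = 1, geometric multiplicity = 1

Determining the block sizes for each eigenvalue:
  λ = -4: one block (gm = 1), so the single block has size am = 1 → block sizes [1]
  λ = -3: one block (gm = 1), so the single block has size am = 2 → block sizes [2]
  λ = 2: one block (gm = 1), so the single block has size am = 1 → block sizes [1]

Assembling the blocks gives a Jordan form
J =
  [-4,  0,  0, 0]
  [ 0, -3,  1, 0]
  [ 0,  0, -3, 0]
  [ 0,  0,  0, 2]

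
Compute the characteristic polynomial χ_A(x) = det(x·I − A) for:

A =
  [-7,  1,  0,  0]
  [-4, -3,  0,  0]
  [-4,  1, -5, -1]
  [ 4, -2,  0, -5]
x^4 + 20*x^3 + 150*x^2 + 500*x + 625

Expanding det(x·I − A) (e.g. by cofactor expansion or by noting that A is similar to its Jordan form J, which has the same characteristic polynomial as A) gives
  χ_A(x) = x^4 + 20*x^3 + 150*x^2 + 500*x + 625
which factors as (x + 5)^4. The eigenvalues (with algebraic multiplicities) are λ = -5 with multiplicity 4.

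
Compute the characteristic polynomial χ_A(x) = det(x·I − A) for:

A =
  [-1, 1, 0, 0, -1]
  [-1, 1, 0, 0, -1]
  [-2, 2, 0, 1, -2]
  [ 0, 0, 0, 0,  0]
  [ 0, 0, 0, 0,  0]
x^5

Expanding det(x·I − A) (e.g. by cofactor expansion or by noting that A is similar to its Jordan form J, which has the same characteristic polynomial as A) gives
  χ_A(x) = x^5
which factors as x^5. The eigenvalues (with algebraic multiplicities) are λ = 0 with multiplicity 5.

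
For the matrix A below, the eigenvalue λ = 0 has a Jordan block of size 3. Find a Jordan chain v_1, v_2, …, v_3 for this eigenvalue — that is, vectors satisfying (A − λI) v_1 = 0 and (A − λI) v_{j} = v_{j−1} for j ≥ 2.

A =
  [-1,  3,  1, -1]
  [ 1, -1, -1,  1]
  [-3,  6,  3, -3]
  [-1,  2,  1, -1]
A Jordan chain for λ = 0 of length 3:
v_1 = (2, 0, 3, 1)ᵀ
v_2 = (-1, 1, -3, -1)ᵀ
v_3 = (1, 0, 0, 0)ᵀ

Let N = A − (0)·I. We want v_3 with N^3 v_3 = 0 but N^2 v_3 ≠ 0; then v_{j-1} := N · v_j for j = 3, …, 2.

Pick v_3 = (1, 0, 0, 0)ᵀ.
Then v_2 = N · v_3 = (-1, 1, -3, -1)ᵀ.
Then v_1 = N · v_2 = (2, 0, 3, 1)ᵀ.

Sanity check: (A − (0)·I) v_1 = (0, 0, 0, 0)ᵀ = 0. ✓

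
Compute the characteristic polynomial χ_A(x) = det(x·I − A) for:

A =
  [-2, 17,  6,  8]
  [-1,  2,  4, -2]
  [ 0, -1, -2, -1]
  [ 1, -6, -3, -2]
x^4 + 4*x^3 - 2*x^2 - 12*x + 9

Expanding det(x·I − A) (e.g. by cofactor expansion or by noting that A is similar to its Jordan form J, which has the same characteristic polynomial as A) gives
  χ_A(x) = x^4 + 4*x^3 - 2*x^2 - 12*x + 9
which factors as (x - 1)^2*(x + 3)^2. The eigenvalues (with algebraic multiplicities) are λ = -3 with multiplicity 2, λ = 1 with multiplicity 2.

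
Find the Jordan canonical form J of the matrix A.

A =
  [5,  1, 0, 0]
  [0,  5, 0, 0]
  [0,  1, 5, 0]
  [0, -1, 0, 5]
J_2(5) ⊕ J_1(5) ⊕ J_1(5)

The characteristic polynomial is
  det(x·I − A) = x^4 - 20*x^3 + 150*x^2 - 500*x + 625 = (x - 5)^4

Eigenvalues and multiplicities (the geometric multiplicity of λ is n − rank(A − λI), which equals the number of Jordan blocks for λ):
  λ = 5: algebraic multiplicity = 4, geometric multiplicity = 3

Determining the block sizes for each eigenvalue:
  λ = 5: 3 blocks summing to 4 forces exactly one block of size 2 and the rest size 1 → block sizes [2, 1, 1]

Assembling the blocks gives a Jordan form
J =
  [5, 1, 0, 0]
  [0, 5, 0, 0]
  [0, 0, 5, 0]
  [0, 0, 0, 5]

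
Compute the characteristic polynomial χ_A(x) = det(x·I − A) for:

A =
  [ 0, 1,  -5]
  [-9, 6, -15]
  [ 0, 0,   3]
x^3 - 9*x^2 + 27*x - 27

Expanding det(x·I − A) (e.g. by cofactor expansion or by noting that A is similar to its Jordan form J, which has the same characteristic polynomial as A) gives
  χ_A(x) = x^3 - 9*x^2 + 27*x - 27
which factors as (x - 3)^3. The eigenvalues (with algebraic multiplicities) are λ = 3 with multiplicity 3.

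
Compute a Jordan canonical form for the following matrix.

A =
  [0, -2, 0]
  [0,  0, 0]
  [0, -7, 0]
J_2(0) ⊕ J_1(0)

The characteristic polynomial is
  det(x·I − A) = x^3

Eigenvalues and multiplicities (the geometric multiplicity of λ is n − rank(A − λI), which equals the number of Jordan blocks for λ):
  λ = 0: algebraic multiplicity = 3, geometric multiplicity = 2

Determining the block sizes for each eigenvalue:
  λ = 0: 2 blocks summing to 3 forces exactly one block of size 2 and the rest size 1 → block sizes [2, 1]

Assembling the blocks gives a Jordan form
J =
  [0, 1, 0]
  [0, 0, 0]
  [0, 0, 0]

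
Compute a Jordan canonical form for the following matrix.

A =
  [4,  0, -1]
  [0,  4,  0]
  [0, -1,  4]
J_3(4)

The characteristic polynomial is
  det(x·I − A) = x^3 - 12*x^2 + 48*x - 64 = (x - 4)^3

Eigenvalues and multiplicities (the geometric multiplicity of λ is n − rank(A − λI), which equals the number of Jordan blocks for λ):
  λ = 4: algebraic multiplicity = 3, geometric multiplicity = 1

Determining the block sizes for each eigenvalue:
  λ = 4: one block (gm = 1), so the single block has size am = 3 → block sizes [3]

Assembling the blocks gives a Jordan form
J =
  [4, 1, 0]
  [0, 4, 1]
  [0, 0, 4]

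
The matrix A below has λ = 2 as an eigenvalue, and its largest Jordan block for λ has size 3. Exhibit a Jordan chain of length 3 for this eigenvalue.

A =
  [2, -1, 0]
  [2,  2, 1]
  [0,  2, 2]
A Jordan chain for λ = 2 of length 3:
v_1 = (-2, 0, 4)ᵀ
v_2 = (0, 2, 0)ᵀ
v_3 = (1, 0, 0)ᵀ

Let N = A − (2)·I. We want v_3 with N^3 v_3 = 0 but N^2 v_3 ≠ 0; then v_{j-1} := N · v_j for j = 3, …, 2.

Pick v_3 = (1, 0, 0)ᵀ.
Then v_2 = N · v_3 = (0, 2, 0)ᵀ.
Then v_1 = N · v_2 = (-2, 0, 4)ᵀ.

Sanity check: (A − (2)·I) v_1 = (0, 0, 0)ᵀ = 0. ✓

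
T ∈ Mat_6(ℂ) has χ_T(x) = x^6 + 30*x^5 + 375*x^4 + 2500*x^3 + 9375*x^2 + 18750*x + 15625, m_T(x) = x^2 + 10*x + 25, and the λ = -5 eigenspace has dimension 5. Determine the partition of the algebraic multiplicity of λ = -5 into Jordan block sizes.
Block sizes for λ = -5: [2, 1, 1, 1, 1]

Step 1 — from the characteristic polynomial, algebraic multiplicity of λ = -5 is 6. From dim ker(T − (-5)·I) = 5, there are exactly 5 Jordan blocks for λ = -5.
Step 2 — from the minimal polynomial, the factor (x + 5)^2 tells us the largest block for λ = -5 has size 2.
Step 3 — with total size 6, 5 blocks, and largest block 2, the block sizes (in nonincreasing order) are [2, 1, 1, 1, 1].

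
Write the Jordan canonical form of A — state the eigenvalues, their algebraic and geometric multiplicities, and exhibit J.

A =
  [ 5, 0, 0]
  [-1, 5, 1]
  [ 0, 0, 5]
J_2(5) ⊕ J_1(5)

The characteristic polynomial is
  det(x·I − A) = x^3 - 15*x^2 + 75*x - 125 = (x - 5)^3

Eigenvalues and multiplicities (the geometric multiplicity of λ is n − rank(A − λI), which equals the number of Jordan blocks for λ):
  λ = 5: algebraic multiplicity = 3, geometric multiplicity = 2

Determining the block sizes for each eigenvalue:
  λ = 5: 2 blocks summing to 3 forces exactly one block of size 2 and the rest size 1 → block sizes [2, 1]

Assembling the blocks gives a Jordan form
J =
  [5, 1, 0]
  [0, 5, 0]
  [0, 0, 5]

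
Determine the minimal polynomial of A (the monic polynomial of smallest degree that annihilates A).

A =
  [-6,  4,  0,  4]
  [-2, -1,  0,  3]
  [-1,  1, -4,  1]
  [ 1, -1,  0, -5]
x^3 + 12*x^2 + 48*x + 64

The characteristic polynomial is χ_A(x) = (x + 4)^4, so the eigenvalues are known. The minimal polynomial is
  m_A(x) = Π_λ (x − λ)^{k_λ}
where k_λ is the size of the *largest* Jordan block for λ (equivalently, the smallest k with (A − λI)^k v = 0 for every generalised eigenvector v of λ).

  λ = -4: largest Jordan block has size 3, contributing (x + 4)^3

So m_A(x) = (x + 4)^3 = x^3 + 12*x^2 + 48*x + 64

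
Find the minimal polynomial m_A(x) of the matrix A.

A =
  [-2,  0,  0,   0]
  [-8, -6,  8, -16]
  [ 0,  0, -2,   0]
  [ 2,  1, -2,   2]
x^2 + 4*x + 4

The characteristic polynomial is χ_A(x) = (x + 2)^4, so the eigenvalues are known. The minimal polynomial is
  m_A(x) = Π_λ (x − λ)^{k_λ}
where k_λ is the size of the *largest* Jordan block for λ (equivalently, the smallest k with (A − λI)^k v = 0 for every generalised eigenvector v of λ).

  λ = -2: largest Jordan block has size 2, contributing (x + 2)^2

So m_A(x) = (x + 2)^2 = x^2 + 4*x + 4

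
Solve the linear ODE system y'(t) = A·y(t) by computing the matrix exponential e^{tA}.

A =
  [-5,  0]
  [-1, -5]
e^{tA} =
  [exp(-5*t), 0]
  [-t*exp(-5*t), exp(-5*t)]

Strategy: write A = P · J · P⁻¹ where J is a Jordan canonical form, so e^{tA} = P · e^{tJ} · P⁻¹, and e^{tJ} can be computed block-by-block.

A has Jordan form
J =
  [-5,  1]
  [ 0, -5]
(up to reordering of blocks).

Per-block formulas:
  For a 2×2 Jordan block J_2(-5): exp(t · J_2(-5)) = e^(-5t)·(I + t·N), where N is the 2×2 nilpotent shift.

After assembling e^{tJ} and conjugating by P, we get:

e^{tA} =
  [exp(-5*t), 0]
  [-t*exp(-5*t), exp(-5*t)]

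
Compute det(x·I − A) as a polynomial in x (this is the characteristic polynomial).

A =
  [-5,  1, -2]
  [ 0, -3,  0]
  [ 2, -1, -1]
x^3 + 9*x^2 + 27*x + 27

Expanding det(x·I − A) (e.g. by cofactor expansion or by noting that A is similar to its Jordan form J, which has the same characteristic polynomial as A) gives
  χ_A(x) = x^3 + 9*x^2 + 27*x + 27
which factors as (x + 3)^3. The eigenvalues (with algebraic multiplicities) are λ = -3 with multiplicity 3.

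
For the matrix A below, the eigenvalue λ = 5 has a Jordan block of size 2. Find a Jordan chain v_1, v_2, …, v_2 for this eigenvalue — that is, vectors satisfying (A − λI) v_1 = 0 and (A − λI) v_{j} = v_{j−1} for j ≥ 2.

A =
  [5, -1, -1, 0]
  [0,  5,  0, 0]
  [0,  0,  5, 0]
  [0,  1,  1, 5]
A Jordan chain for λ = 5 of length 2:
v_1 = (-1, 0, 0, 1)ᵀ
v_2 = (0, 1, 0, 0)ᵀ

Let N = A − (5)·I. We want v_2 with N^2 v_2 = 0 but N^1 v_2 ≠ 0; then v_{j-1} := N · v_j for j = 2, …, 2.

Pick v_2 = (0, 1, 0, 0)ᵀ.
Then v_1 = N · v_2 = (-1, 0, 0, 1)ᵀ.

Sanity check: (A − (5)·I) v_1 = (0, 0, 0, 0)ᵀ = 0. ✓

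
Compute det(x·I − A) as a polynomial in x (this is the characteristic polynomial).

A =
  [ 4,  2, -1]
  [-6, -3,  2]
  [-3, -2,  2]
x^3 - 3*x^2 + 3*x - 1

Expanding det(x·I − A) (e.g. by cofactor expansion or by noting that A is similar to its Jordan form J, which has the same characteristic polynomial as A) gives
  χ_A(x) = x^3 - 3*x^2 + 3*x - 1
which factors as (x - 1)^3. The eigenvalues (with algebraic multiplicities) are λ = 1 with multiplicity 3.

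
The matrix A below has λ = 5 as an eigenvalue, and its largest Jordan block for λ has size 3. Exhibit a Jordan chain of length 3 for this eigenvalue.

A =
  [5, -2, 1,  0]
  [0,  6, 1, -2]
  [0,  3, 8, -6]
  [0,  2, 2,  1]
A Jordan chain for λ = 5 of length 3:
v_1 = (1, 0, 0, 0)ᵀ
v_2 = (-2, 1, 3, 2)ᵀ
v_3 = (0, 1, 0, 0)ᵀ

Let N = A − (5)·I. We want v_3 with N^3 v_3 = 0 but N^2 v_3 ≠ 0; then v_{j-1} := N · v_j for j = 3, …, 2.

Pick v_3 = (0, 1, 0, 0)ᵀ.
Then v_2 = N · v_3 = (-2, 1, 3, 2)ᵀ.
Then v_1 = N · v_2 = (1, 0, 0, 0)ᵀ.

Sanity check: (A − (5)·I) v_1 = (0, 0, 0, 0)ᵀ = 0. ✓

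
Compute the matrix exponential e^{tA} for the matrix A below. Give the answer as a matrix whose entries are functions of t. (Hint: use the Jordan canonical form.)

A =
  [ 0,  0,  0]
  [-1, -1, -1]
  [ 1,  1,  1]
e^{tA} =
  [1, 0, 0]
  [-t, 1 - t, -t]
  [t, t, t + 1]

Strategy: write A = P · J · P⁻¹ where J is a Jordan canonical form, so e^{tA} = P · e^{tJ} · P⁻¹, and e^{tJ} can be computed block-by-block.

A has Jordan form
J =
  [0, 1, 0]
  [0, 0, 0]
  [0, 0, 0]
(up to reordering of blocks).

Per-block formulas:
  For a 1×1 block at λ = 0: exp(t · [0]) = [e^(0t)].
  For a 2×2 Jordan block J_2(0): exp(t · J_2(0)) = e^(0t)·(I + t·N), where N is the 2×2 nilpotent shift.

After assembling e^{tJ} and conjugating by P, we get:

e^{tA} =
  [1, 0, 0]
  [-t, 1 - t, -t]
  [t, t, t + 1]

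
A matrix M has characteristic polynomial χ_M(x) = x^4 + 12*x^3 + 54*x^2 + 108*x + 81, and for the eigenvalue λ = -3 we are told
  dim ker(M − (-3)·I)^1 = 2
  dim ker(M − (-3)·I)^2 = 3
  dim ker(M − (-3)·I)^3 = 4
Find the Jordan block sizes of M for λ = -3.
Block sizes for λ = -3: [3, 1]

From the dimensions of kernels of powers, the number of Jordan blocks of size at least j is d_j − d_{j−1} where d_j = dim ker(N^j) (with d_0 = 0). Computing the differences gives [2, 1, 1].
The number of blocks of size exactly k is (#blocks of size ≥ k) − (#blocks of size ≥ k + 1), so the partition is: 1 block(s) of size 1, 1 block(s) of size 3.
In nonincreasing order the block sizes are [3, 1].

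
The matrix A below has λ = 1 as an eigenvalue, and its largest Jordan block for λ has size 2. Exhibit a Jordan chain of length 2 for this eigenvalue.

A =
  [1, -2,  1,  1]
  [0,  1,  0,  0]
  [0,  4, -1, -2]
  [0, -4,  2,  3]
A Jordan chain for λ = 1 of length 2:
v_1 = (-2, 0, 4, -4)ᵀ
v_2 = (0, 1, 0, 0)ᵀ

Let N = A − (1)·I. We want v_2 with N^2 v_2 = 0 but N^1 v_2 ≠ 0; then v_{j-1} := N · v_j for j = 2, …, 2.

Pick v_2 = (0, 1, 0, 0)ᵀ.
Then v_1 = N · v_2 = (-2, 0, 4, -4)ᵀ.

Sanity check: (A − (1)·I) v_1 = (0, 0, 0, 0)ᵀ = 0. ✓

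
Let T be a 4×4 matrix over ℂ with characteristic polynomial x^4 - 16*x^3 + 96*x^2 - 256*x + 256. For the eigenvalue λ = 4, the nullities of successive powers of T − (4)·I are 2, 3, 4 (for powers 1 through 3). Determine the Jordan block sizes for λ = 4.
Block sizes for λ = 4: [3, 1]

From the dimensions of kernels of powers, the number of Jordan blocks of size at least j is d_j − d_{j−1} where d_j = dim ker(N^j) (with d_0 = 0). Computing the differences gives [2, 1, 1].
The number of blocks of size exactly k is (#blocks of size ≥ k) − (#blocks of size ≥ k + 1), so the partition is: 1 block(s) of size 1, 1 block(s) of size 3.
In nonincreasing order the block sizes are [3, 1].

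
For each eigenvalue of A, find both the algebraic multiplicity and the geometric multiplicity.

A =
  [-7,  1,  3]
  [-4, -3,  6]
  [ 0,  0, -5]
λ = -5: alg = 3, geom = 2

Step 1 — factor the characteristic polynomial to read off the algebraic multiplicities:
  χ_A(x) = (x + 5)^3

Step 2 — compute geometric multiplicities via the rank-nullity identity g(λ) = n − rank(A − λI):
  rank(A − (-5)·I) = 1, so dim ker(A − (-5)·I) = n − 1 = 2

Summary:
  λ = -5: algebraic multiplicity = 3, geometric multiplicity = 2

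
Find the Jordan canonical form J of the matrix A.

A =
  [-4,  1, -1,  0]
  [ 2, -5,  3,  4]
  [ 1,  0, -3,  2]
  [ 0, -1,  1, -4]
J_3(-4) ⊕ J_1(-4)

The characteristic polynomial is
  det(x·I − A) = x^4 + 16*x^3 + 96*x^2 + 256*x + 256 = (x + 4)^4

Eigenvalues and multiplicities (the geometric multiplicity of λ is n − rank(A − λI), which equals the number of Jordan blocks for λ):
  λ = -4: algebraic multiplicity = 4, geometric multiplicity = 2

Determining the block sizes for each eigenvalue:
  λ = -4: with am = 4 and gm = 2, the partition is not yet determined (e.g. several partitions of 4 into 2 parts exist). Let N = A − (-4)·I. Computing rank(N^1) = 2, rank(N^2) = 1, rank(N^3) = 0; the number of blocks of size ≥ j is rank(N^{j−1}) − rank(N^j), giving [2, 1, 1]. So we have 1 block(s) of size 3, 1 block(s) of size 1 → block sizes [3, 1]

Assembling the blocks gives a Jordan form
J =
  [-4,  1,  0,  0]
  [ 0, -4,  1,  0]
  [ 0,  0, -4,  0]
  [ 0,  0,  0, -4]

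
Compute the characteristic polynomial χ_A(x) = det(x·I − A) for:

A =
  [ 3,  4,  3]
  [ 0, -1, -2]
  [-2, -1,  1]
x^3 - 3*x^2 + 3*x - 1

Expanding det(x·I − A) (e.g. by cofactor expansion or by noting that A is similar to its Jordan form J, which has the same characteristic polynomial as A) gives
  χ_A(x) = x^3 - 3*x^2 + 3*x - 1
which factors as (x - 1)^3. The eigenvalues (with algebraic multiplicities) are λ = 1 with multiplicity 3.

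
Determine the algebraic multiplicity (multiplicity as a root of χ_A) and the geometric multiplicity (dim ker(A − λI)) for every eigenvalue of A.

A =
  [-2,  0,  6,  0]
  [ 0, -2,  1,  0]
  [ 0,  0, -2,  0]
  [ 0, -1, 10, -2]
λ = -2: alg = 4, geom = 2

Step 1 — factor the characteristic polynomial to read off the algebraic multiplicities:
  χ_A(x) = (x + 2)^4

Step 2 — compute geometric multiplicities via the rank-nullity identity g(λ) = n − rank(A − λI):
  rank(A − (-2)·I) = 2, so dim ker(A − (-2)·I) = n − 2 = 2

Summary:
  λ = -2: algebraic multiplicity = 4, geometric multiplicity = 2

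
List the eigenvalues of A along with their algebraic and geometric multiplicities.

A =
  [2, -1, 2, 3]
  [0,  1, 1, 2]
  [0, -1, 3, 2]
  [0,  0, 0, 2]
λ = 2: alg = 4, geom = 2

Step 1 — factor the characteristic polynomial to read off the algebraic multiplicities:
  χ_A(x) = (x - 2)^4

Step 2 — compute geometric multiplicities via the rank-nullity identity g(λ) = n − rank(A − λI):
  rank(A − (2)·I) = 2, so dim ker(A − (2)·I) = n − 2 = 2

Summary:
  λ = 2: algebraic multiplicity = 4, geometric multiplicity = 2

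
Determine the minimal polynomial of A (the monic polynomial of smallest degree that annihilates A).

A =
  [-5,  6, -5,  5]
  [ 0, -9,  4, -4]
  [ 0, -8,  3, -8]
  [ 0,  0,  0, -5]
x^3 + 11*x^2 + 35*x + 25

The characteristic polynomial is χ_A(x) = (x + 1)*(x + 5)^3, so the eigenvalues are known. The minimal polynomial is
  m_A(x) = Π_λ (x − λ)^{k_λ}
where k_λ is the size of the *largest* Jordan block for λ (equivalently, the smallest k with (A − λI)^k v = 0 for every generalised eigenvector v of λ).

  λ = -5: largest Jordan block has size 2, contributing (x + 5)^2
  λ = -1: largest Jordan block has size 1, contributing (x + 1)

So m_A(x) = (x + 1)*(x + 5)^2 = x^3 + 11*x^2 + 35*x + 25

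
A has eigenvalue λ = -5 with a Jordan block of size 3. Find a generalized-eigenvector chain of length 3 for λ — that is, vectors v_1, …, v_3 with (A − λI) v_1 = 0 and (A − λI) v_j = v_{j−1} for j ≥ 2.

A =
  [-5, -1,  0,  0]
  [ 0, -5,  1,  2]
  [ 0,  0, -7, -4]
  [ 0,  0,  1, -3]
A Jordan chain for λ = -5 of length 3:
v_1 = (-1, 0, 0, 0)ᵀ
v_2 = (0, 1, -2, 1)ᵀ
v_3 = (0, 0, 1, 0)ᵀ

Let N = A − (-5)·I. We want v_3 with N^3 v_3 = 0 but N^2 v_3 ≠ 0; then v_{j-1} := N · v_j for j = 3, …, 2.

Pick v_3 = (0, 0, 1, 0)ᵀ.
Then v_2 = N · v_3 = (0, 1, -2, 1)ᵀ.
Then v_1 = N · v_2 = (-1, 0, 0, 0)ᵀ.

Sanity check: (A − (-5)·I) v_1 = (0, 0, 0, 0)ᵀ = 0. ✓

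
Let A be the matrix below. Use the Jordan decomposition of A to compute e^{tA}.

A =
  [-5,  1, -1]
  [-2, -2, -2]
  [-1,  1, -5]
e^{tA} =
  [-t*exp(-4*t) + exp(-4*t), t*exp(-4*t), -t*exp(-4*t)]
  [-2*t*exp(-4*t), 2*t*exp(-4*t) + exp(-4*t), -2*t*exp(-4*t)]
  [-t*exp(-4*t), t*exp(-4*t), -t*exp(-4*t) + exp(-4*t)]

Strategy: write A = P · J · P⁻¹ where J is a Jordan canonical form, so e^{tA} = P · e^{tJ} · P⁻¹, and e^{tJ} can be computed block-by-block.

A has Jordan form
J =
  [-4,  1,  0]
  [ 0, -4,  0]
  [ 0,  0, -4]
(up to reordering of blocks).

Per-block formulas:
  For a 1×1 block at λ = -4: exp(t · [-4]) = [e^(-4t)].
  For a 2×2 Jordan block J_2(-4): exp(t · J_2(-4)) = e^(-4t)·(I + t·N), where N is the 2×2 nilpotent shift.

After assembling e^{tJ} and conjugating by P, we get:

e^{tA} =
  [-t*exp(-4*t) + exp(-4*t), t*exp(-4*t), -t*exp(-4*t)]
  [-2*t*exp(-4*t), 2*t*exp(-4*t) + exp(-4*t), -2*t*exp(-4*t)]
  [-t*exp(-4*t), t*exp(-4*t), -t*exp(-4*t) + exp(-4*t)]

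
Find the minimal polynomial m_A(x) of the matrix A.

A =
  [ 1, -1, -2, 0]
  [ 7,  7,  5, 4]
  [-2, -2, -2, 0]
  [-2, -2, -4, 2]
x^3 - 6*x^2 + 12*x - 8

The characteristic polynomial is χ_A(x) = (x - 2)^4, so the eigenvalues are known. The minimal polynomial is
  m_A(x) = Π_λ (x − λ)^{k_λ}
where k_λ is the size of the *largest* Jordan block for λ (equivalently, the smallest k with (A − λI)^k v = 0 for every generalised eigenvector v of λ).

  λ = 2: largest Jordan block has size 3, contributing (x − 2)^3

So m_A(x) = (x - 2)^3 = x^3 - 6*x^2 + 12*x - 8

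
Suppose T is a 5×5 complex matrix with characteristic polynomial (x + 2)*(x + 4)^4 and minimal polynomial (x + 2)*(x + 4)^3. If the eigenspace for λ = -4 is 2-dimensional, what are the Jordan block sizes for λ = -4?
Block sizes for λ = -4: [3, 1]

Step 1 — from the characteristic polynomial, algebraic multiplicity of λ = -4 is 4. From dim ker(T − (-4)·I) = 2, there are exactly 2 Jordan blocks for λ = -4.
Step 2 — from the minimal polynomial, the factor (x + 4)^3 tells us the largest block for λ = -4 has size 3.
Step 3 — with total size 4, 2 blocks, and largest block 3, the block sizes (in nonincreasing order) are [3, 1].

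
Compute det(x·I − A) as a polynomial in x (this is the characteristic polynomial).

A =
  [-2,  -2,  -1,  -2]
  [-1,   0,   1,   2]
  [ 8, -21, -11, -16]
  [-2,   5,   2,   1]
x^4 + 12*x^3 + 54*x^2 + 108*x + 81

Expanding det(x·I − A) (e.g. by cofactor expansion or by noting that A is similar to its Jordan form J, which has the same characteristic polynomial as A) gives
  χ_A(x) = x^4 + 12*x^3 + 54*x^2 + 108*x + 81
which factors as (x + 3)^4. The eigenvalues (with algebraic multiplicities) are λ = -3 with multiplicity 4.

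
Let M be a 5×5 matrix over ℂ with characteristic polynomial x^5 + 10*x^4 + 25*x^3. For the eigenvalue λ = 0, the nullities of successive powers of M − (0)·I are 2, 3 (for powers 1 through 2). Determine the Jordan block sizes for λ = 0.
Block sizes for λ = 0: [2, 1]

From the dimensions of kernels of powers, the number of Jordan blocks of size at least j is d_j − d_{j−1} where d_j = dim ker(N^j) (with d_0 = 0). Computing the differences gives [2, 1].
The number of blocks of size exactly k is (#blocks of size ≥ k) − (#blocks of size ≥ k + 1), so the partition is: 1 block(s) of size 1, 1 block(s) of size 2.
In nonincreasing order the block sizes are [2, 1].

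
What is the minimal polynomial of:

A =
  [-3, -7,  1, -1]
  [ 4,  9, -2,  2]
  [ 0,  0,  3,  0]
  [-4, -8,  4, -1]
x^3 - 5*x^2 + 7*x - 3

The characteristic polynomial is χ_A(x) = (x - 3)^2*(x - 1)^2, so the eigenvalues are known. The minimal polynomial is
  m_A(x) = Π_λ (x − λ)^{k_λ}
where k_λ is the size of the *largest* Jordan block for λ (equivalently, the smallest k with (A − λI)^k v = 0 for every generalised eigenvector v of λ).

  λ = 1: largest Jordan block has size 2, contributing (x − 1)^2
  λ = 3: largest Jordan block has size 1, contributing (x − 3)

So m_A(x) = (x - 3)*(x - 1)^2 = x^3 - 5*x^2 + 7*x - 3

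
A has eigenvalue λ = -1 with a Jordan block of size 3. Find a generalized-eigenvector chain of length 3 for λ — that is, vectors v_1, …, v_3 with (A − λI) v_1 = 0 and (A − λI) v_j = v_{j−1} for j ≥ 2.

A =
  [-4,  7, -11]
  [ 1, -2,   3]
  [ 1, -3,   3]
A Jordan chain for λ = -1 of length 3:
v_1 = (5, -1, -2)ᵀ
v_2 = (-3, 1, 1)ᵀ
v_3 = (1, 0, 0)ᵀ

Let N = A − (-1)·I. We want v_3 with N^3 v_3 = 0 but N^2 v_3 ≠ 0; then v_{j-1} := N · v_j for j = 3, …, 2.

Pick v_3 = (1, 0, 0)ᵀ.
Then v_2 = N · v_3 = (-3, 1, 1)ᵀ.
Then v_1 = N · v_2 = (5, -1, -2)ᵀ.

Sanity check: (A − (-1)·I) v_1 = (0, 0, 0)ᵀ = 0. ✓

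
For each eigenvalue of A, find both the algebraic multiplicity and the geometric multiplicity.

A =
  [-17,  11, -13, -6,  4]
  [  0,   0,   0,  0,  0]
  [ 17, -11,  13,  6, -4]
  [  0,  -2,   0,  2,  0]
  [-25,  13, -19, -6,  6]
λ = 0: alg = 3, geom = 2; λ = 2: alg = 2, geom = 2

Step 1 — factor the characteristic polynomial to read off the algebraic multiplicities:
  χ_A(x) = x^3*(x - 2)^2

Step 2 — compute geometric multiplicities via the rank-nullity identity g(λ) = n − rank(A − λI):
  rank(A − (0)·I) = 3, so dim ker(A − (0)·I) = n − 3 = 2
  rank(A − (2)·I) = 3, so dim ker(A − (2)·I) = n − 3 = 2

Summary:
  λ = 0: algebraic multiplicity = 3, geometric multiplicity = 2
  λ = 2: algebraic multiplicity = 2, geometric multiplicity = 2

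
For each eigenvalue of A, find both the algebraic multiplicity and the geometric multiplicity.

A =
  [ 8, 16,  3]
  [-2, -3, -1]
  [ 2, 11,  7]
λ = 4: alg = 3, geom = 1

Step 1 — factor the characteristic polynomial to read off the algebraic multiplicities:
  χ_A(x) = (x - 4)^3

Step 2 — compute geometric multiplicities via the rank-nullity identity g(λ) = n − rank(A − λI):
  rank(A − (4)·I) = 2, so dim ker(A − (4)·I) = n − 2 = 1

Summary:
  λ = 4: algebraic multiplicity = 3, geometric multiplicity = 1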